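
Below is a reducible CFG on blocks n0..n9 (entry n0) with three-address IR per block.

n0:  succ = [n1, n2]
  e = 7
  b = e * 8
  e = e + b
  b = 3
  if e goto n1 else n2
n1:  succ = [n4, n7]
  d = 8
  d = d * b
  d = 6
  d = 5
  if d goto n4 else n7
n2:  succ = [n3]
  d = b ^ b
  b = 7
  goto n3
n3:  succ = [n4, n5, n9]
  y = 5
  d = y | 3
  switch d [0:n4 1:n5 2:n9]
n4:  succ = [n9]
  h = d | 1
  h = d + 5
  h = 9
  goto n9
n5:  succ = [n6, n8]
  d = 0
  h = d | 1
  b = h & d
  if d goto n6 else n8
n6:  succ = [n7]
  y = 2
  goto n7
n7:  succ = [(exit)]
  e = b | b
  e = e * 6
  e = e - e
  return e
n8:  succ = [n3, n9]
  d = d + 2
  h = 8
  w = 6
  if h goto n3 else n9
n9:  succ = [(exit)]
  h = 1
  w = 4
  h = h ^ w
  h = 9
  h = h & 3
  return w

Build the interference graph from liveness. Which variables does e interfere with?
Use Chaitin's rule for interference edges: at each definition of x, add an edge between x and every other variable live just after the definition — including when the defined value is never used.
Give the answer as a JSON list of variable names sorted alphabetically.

Answer: ["b"]

Analysis:
Block summaries:
  n0: {b,e} / ∅
  n1: {d} / {b}
  n2: {b,d} / {b}
  n3: {d,y} / ∅
  n4: {h} / {d}
  n5: {b,d,h} / ∅
  n6: {y} / ∅
  n7: {e} / {b}
  n8: {d,h,w} / {d}
  n9: {h,w} / ∅

Live sets:
  n0 li=∅ lo={b}
  n1 li={b} lo={b,d}
  n2 li={b} lo=∅
  n3 li=∅ lo={d}
  n4 li={d} lo=∅
  n5 li=∅ lo={b,d}
  n6 li={b} lo={b}
  n7 li={b} lo=∅
  n8 li={d} lo=∅
  n9 li=∅ lo=∅

Interfere edges:
  b — {d,e,y}
  d — {b,h}
  e — {b}
  h — {d,w}
  w — {h}
  y — {b}

N(e) = ["b"]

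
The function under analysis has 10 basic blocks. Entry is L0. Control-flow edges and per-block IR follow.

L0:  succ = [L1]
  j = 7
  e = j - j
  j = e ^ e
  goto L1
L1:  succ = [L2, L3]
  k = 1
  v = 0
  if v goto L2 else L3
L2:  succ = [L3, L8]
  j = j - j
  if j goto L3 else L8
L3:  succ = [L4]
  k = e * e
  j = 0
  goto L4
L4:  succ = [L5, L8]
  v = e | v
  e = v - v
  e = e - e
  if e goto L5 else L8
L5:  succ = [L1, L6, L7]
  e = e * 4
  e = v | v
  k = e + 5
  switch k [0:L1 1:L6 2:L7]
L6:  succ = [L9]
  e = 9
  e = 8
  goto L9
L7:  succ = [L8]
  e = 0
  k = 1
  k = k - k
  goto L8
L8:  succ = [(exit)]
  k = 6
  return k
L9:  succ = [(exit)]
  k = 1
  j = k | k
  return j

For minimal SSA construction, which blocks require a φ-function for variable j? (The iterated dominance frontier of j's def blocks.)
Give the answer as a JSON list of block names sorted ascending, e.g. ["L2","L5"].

idom tree: L1←L0 L2←L1 L3←L1 L4←L3 L5←L4 L6←L5 L7←L5 L8←L1 L9←L6
Dom∩ at merges:
  L1: preds {L0,L5}: {L0} ∩ {L0,L1,L3,L4,L5} = {L0}; idom=L0
  L3: preds {L1,L2}: {L0,L1} ∩ {L0,L1,L2} = {L0,L1}; idom=L1
  L8: preds {L2,L4,L7}: {L0,L1,L2} ∩ {L0,L1,L3,L4} ∩ {L0,L1,L3,L4,L5,L7} = {L0,L1}; idom=L1

Frontier:
  join L1 pred L0: · stop@L0
  join L1 pred L5: L5→L4→L3→L1 stop@L0
  join L3 pred L1: · stop@L1
  join L3 pred L2: L2 stop@L1
  join L8 pred L2: L2 stop@L1
  join L8 pred L4: L4→L3 stop@L1
  join L8 pred L7: L7→L5→L4→L3 stop@L1
  DF(L0)=∅
  DF(L1)={L1}
  DF(L2)={L3,L8}
  DF(L3)={L1,L8}
  DF(L4)={L1,L8}
  DF(L5)={L1,L8}
  DF(L6)=∅
  DF(L7)={L8}
  DF(L8)=∅
  DF(L9)=∅

φ for j: defs {L0,L2,L3,L9}
  DF⁺ = {L1,L3,L8}

Answer: ["L1", "L3", "L8"]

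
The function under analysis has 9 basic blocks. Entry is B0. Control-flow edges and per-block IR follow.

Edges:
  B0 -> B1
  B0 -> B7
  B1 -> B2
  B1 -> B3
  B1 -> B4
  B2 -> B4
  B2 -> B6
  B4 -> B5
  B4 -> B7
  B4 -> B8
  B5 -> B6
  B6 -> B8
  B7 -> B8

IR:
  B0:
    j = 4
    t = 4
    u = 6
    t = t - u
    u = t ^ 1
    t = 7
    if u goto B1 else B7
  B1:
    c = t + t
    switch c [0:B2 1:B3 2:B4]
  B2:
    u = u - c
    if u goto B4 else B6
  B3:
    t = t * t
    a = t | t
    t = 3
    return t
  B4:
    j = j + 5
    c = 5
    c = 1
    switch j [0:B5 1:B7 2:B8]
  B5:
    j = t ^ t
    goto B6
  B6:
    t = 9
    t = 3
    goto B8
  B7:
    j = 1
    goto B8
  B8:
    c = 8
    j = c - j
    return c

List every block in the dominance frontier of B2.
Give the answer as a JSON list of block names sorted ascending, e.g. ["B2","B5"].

idom tree: B1←B0 B2←B1 B3←B1 B4←B1 B5←B4 B6←B1 B7←B0 B8←B0
Dom∩ at merges:
  B4: preds {B1,B2}: {B0,B1} ∩ {B0,B1,B2} = {B0,B1}; idom=B1
  B6: preds {B2,B5}: {B0,B1,B2} ∩ {B0,B1,B4,B5} = {B0,B1}; idom=B1
  B7: preds {B0,B4}: {B0} ∩ {B0,B1,B4} = {B0}; idom=B0
  B8: preds {B4,B6,B7}: {B0,B1,B4} ∩ {B0,B1,B6} ∩ {B0,B7} = {B0}; idom=B0

Frontier:
  join B4 pred B1: · stop@B1
  join B4 pred B2: B2 stop@B1
  join B6 pred B2: B2 stop@B1
  join B6 pred B5: B5→B4 stop@B1
  join B7 pred B0: · stop@B0
  join B7 pred B4: B4→B1 stop@B0
  join B8 pred B4: B4→B1 stop@B0
  join B8 pred B6: B6→B1 stop@B0
  join B8 pred B7: B7 stop@B0
  B0: DF=∅
  B1: DF={B7,B8}
  B2: DF={B4,B6}
  B3: DF=∅
  B4: DF={B6,B7,B8}
  B5: DF={B6}
  B6: DF={B8}
  B7: DF={B8}
  B8: DF=∅

DF(B2) = ["B4", "B6"]

Answer: ["B4", "B6"]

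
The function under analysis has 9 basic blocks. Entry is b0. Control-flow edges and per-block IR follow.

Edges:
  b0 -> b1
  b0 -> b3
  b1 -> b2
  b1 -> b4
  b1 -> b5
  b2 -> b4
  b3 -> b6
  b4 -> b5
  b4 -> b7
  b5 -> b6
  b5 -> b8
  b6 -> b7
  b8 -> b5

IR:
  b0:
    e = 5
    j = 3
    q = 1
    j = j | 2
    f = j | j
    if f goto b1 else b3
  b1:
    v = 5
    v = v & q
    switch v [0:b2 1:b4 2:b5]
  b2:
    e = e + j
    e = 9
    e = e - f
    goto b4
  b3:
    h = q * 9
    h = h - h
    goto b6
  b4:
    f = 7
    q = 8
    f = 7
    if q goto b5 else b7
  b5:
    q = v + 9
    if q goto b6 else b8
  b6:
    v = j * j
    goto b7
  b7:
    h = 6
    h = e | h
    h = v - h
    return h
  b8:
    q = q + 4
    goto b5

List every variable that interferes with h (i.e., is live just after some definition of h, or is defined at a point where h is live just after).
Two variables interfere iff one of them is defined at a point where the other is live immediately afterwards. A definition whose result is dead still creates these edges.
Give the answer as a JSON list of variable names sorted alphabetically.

Answer: ["e", "j", "v"]

Working:
def/use:
  b0: def={e,f,j,q} ue=∅
  b1: def={v} ue={q}
  b2: def={e} ue={e,f,j}
  b3: def={h} ue={q}
  b4: def={f,q} ue=∅
  b5: def={q} ue={v}
  b6: def={v} ue={j}
  b7: def={h} ue={e,v}
  b8: def={q} ue={q}

Liveness:
  live b0: ∅→{e,f,j,q}
  live b1: {e,f,j,q}→{e,f,j,v}
  live b2: {e,f,j,v}→{e,j,v}
  live b3: {e,j,q}→{e,j}
  live b4: {e,j,v}→{e,j,v}
  live b5: {e,j,v}→{e,j,q,v}
  live b6: {e,j}→{e,v}
  live b7: {e,v}→∅
  live b8: {e,j,q,v}→{e,j,v}

Interfere edges:
  e — {f,h,j,q,v}
  f — {e,j,q,v}
  h — {e,j,v}
  j — {e,f,h,q,v}
  q — {e,f,j,v}
  v — {e,f,h,j,q}

N(h) = ["e", "j", "v"]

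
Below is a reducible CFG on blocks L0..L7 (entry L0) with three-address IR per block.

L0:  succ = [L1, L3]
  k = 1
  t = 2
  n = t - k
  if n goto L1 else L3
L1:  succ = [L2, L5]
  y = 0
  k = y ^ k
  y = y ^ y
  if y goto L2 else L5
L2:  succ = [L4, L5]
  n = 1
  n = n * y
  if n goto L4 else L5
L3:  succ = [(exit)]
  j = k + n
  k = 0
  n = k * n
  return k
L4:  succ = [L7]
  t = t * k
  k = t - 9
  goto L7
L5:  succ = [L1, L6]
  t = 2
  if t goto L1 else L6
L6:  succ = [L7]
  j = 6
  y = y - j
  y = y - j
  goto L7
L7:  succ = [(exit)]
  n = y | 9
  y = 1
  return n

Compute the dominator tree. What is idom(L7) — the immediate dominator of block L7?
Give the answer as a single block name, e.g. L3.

Answer: L1

Analysis:
idom tree: L1←L0 L2←L1 L3←L0 L4←L2 L5←L1 L6←L5 L7←L1
Dom at joins:
  L1: preds {L0,L5}: {L0} ∩ {L0,L1,L5} = {L0}; idom=L0
  L5: preds {L1,L2}: {L0,L1} ∩ {L0,L1,L2} = {L0,L1}; idom=L1
  L7: preds {L4,L6}: {L0,L1,L2,L4} ∩ {L0,L1,L5,L6} = {L0,L1}; idom=L1

idom(L7) = L1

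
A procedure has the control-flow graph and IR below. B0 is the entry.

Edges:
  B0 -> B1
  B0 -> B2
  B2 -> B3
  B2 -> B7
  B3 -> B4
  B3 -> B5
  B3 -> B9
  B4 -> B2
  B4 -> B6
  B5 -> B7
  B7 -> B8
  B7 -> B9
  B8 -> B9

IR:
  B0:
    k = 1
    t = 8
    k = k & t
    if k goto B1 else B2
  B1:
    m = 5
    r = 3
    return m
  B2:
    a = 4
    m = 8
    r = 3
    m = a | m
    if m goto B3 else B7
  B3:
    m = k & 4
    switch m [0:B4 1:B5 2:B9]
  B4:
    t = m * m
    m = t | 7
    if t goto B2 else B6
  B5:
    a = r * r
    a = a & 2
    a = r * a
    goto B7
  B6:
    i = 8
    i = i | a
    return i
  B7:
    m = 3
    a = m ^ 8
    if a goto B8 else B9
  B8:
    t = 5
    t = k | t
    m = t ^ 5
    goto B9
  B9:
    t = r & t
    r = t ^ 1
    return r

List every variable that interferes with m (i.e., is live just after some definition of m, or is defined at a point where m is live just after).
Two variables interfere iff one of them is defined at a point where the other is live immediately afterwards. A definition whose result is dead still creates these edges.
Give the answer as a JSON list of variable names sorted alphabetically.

Per-block:
  B0: {k,t} / ∅
  B1: {m,r} / ∅
  B2: {a,m,r} / ∅
  B3: {m} / {k}
  B4: {m,t} / {m}
  B5: {a} / {r}
  B6: {i} / {a}
  B7: {a,m} / ∅
  B8: {m,t} / {k}
  B9: {r,t} / {r,t}

Liveness:
  live B0: ∅→{k,t}
  live B1: ∅→∅
  live B2: {k,t}→{a,k,r,t}
  live B3: {a,k,r,t}→{a,k,m,r,t}
  live B4: {a,k,m}→{a,k,t}
  live B5: {k,r,t}→{k,r,t}
  live B6: {a}→∅
  live B7: {k,r,t}→{k,r,t}
  live B8: {k,r}→{r,t}
  live B9: {r,t}→∅

Interference:
  a↔{i,k,m,r,t}
  i↔{a}
  k↔{a,m,r,t}
  m↔{a,k,r,t}
  r↔{a,k,m,t}
  t↔{a,k,m,r}

N(m) = ["a", "k", "r", "t"]

Answer: ["a", "k", "r", "t"]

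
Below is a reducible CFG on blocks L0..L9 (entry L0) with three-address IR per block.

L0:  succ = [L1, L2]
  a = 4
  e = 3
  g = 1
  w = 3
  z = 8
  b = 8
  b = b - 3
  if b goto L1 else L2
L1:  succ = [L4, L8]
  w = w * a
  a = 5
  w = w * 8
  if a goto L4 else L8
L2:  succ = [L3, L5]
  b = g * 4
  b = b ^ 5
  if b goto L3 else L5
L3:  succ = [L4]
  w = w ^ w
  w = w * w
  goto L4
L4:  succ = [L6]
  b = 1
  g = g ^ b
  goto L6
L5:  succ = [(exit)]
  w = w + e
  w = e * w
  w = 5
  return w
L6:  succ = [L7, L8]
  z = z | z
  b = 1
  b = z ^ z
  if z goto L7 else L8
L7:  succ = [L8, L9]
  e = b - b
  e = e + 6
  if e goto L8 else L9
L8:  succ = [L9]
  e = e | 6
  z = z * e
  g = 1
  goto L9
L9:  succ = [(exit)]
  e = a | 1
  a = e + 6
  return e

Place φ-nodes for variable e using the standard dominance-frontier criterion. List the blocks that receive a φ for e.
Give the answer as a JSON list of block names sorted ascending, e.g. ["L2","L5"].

Answer: ["L8", "L9"]

Analysis:
idom tree: L1←L0 L2←L0 L3←L2 L4←L0 L5←L2 L6←L4 L7←L6 L8←L0 L9←L0
Join-block Dom:
  L4: preds {L1,L3}: {L0,L1} ∩ {L0,L2,L3} = {L0}; idom=L0
  L8: preds {L1,L6,L7}: {L0,L1} ∩ {L0,L4,L6} ∩ {L0,L4,L6,L7} = {L0}; idom=L0
  L9: preds {L7,L8}: {L0,L4,L6,L7} ∩ {L0,L8} = {L0}; idom=L0

DF derivation:
  L4←L1: walk L1 to L0
  L4←L3: walk L3→L2 to L0
  L8←L1: walk L1 to L0
  L8←L6: walk L6→L4 to L0
  L8←L7: walk L7→L6→L4 to L0
  L9←L7: walk L7→L6→L4 to L0
  L9←L8: walk L8 to L0
  L0 → ∅
  L1 → {L4,L8}
  L2 → {L4}
  L3 → {L4}
  L4 → {L8,L9}
  L5 → ∅
  L6 → {L8,L9}
  L7 → {L8,L9}
  L8 → {L9}
  L9 → ∅

φ for e: defs {L0,L7,L8,L9}
  DF⁺ = {L8,L9}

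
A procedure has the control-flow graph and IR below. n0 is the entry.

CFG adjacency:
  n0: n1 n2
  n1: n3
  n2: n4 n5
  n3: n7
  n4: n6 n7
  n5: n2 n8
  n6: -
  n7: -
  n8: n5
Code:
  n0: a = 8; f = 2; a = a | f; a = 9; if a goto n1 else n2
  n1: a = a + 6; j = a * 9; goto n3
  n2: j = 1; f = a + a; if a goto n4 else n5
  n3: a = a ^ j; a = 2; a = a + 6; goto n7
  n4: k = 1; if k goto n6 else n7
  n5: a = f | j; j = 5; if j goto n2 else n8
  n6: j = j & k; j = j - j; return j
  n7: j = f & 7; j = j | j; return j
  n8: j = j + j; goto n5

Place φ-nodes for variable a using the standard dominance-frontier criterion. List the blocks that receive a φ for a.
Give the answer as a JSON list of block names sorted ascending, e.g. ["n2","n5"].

Answer: ["n2", "n5", "n7"]

Working:
idom tree: n1←n0 n2←n0 n3←n1 n4←n2 n5←n2 n6←n4 n7←n0 n8←n5
Dom at joins:
  n2: preds {n0,n5}: {n0} ∩ {n0,n2,n5} = {n0}; idom=n0
  n5: preds {n2,n8}: {n0,n2} ∩ {n0,n2,n5,n8} = {n0,n2}; idom=n2
  n7: preds {n3,n4}: {n0,n1,n3} ∩ {n0,n2,n4} = {n0}; idom=n0

Frontier:
  n2←n0: walk · to n0
  n2←n5: walk n5→n2 to n0
  n5←n2: walk · to n2
  n5←n8: walk n8→n5 to n2
  n7←n3: walk n3→n1 to n0
  n7←n4: walk n4→n2 to n0
  n0 → ∅
  n1 → {n7}
  n2 → {n2,n7}
  n3 → {n7}
  n4 → {n7}
  n5 → {n2,n5}
  n6 → ∅
  n7 → ∅
  n8 → {n5}

φ for a: defs {n0,n1,n3,n5}
  DF⁺ = {n2,n5,n7}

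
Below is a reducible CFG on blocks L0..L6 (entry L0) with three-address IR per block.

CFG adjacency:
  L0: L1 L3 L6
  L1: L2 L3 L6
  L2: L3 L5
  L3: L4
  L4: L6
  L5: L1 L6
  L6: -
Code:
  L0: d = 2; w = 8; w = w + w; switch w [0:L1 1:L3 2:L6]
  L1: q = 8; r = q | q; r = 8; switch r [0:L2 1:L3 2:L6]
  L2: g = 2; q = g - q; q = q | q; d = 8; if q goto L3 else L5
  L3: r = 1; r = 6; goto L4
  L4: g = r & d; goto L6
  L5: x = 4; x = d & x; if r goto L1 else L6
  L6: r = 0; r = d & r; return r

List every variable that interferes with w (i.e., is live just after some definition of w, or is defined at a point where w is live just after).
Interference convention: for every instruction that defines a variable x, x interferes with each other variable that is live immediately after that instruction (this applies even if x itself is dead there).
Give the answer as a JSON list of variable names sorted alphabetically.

Answer: ["d"]

Analysis:
def/use:
  L0: def={d,w} ue=∅
  L1: def={q,r} ue=∅
  L2: def={d,g,q} ue={q}
  L3: def={r} ue=∅
  L4: def={g} ue={d,r}
  L5: def={x} ue={d,r}
  L6: def={r} ue={d}

Liveness:
  L0 li=∅ lo={d}
  L1 li={d} lo={d,q,r}
  L2 li={q,r} lo={d,r}
  L3 li={d} lo={d,r}
  L4 li={d,r} lo={d}
  L5 li={d,r} lo={d}
  L6 li={d} lo=∅

Interfere edges:
  d↔{g,q,r,w,x}
  g↔{d,q,r}
  q↔{d,g,r}
  r↔{d,g,q,x}
  w↔{d}
  x↔{d,r}

N(w) = ["d"]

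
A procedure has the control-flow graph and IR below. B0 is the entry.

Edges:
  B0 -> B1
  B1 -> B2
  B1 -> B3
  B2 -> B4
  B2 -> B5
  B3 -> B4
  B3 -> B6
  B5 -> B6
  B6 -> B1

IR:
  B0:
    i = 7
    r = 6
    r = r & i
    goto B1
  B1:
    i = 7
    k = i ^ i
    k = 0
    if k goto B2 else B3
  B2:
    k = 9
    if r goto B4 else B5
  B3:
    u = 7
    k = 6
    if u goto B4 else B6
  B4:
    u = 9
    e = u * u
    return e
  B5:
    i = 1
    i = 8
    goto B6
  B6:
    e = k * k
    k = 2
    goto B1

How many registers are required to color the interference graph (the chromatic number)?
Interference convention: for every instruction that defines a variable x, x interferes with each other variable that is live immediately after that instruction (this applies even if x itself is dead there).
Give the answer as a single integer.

Answer: 3

Working:
Block summaries:
  B0: def={i,r} ue=∅
  B1: def={i,k} ue=∅
  B2: def={k} ue={r}
  B3: def={k,u} ue=∅
  B4: def={e,u} ue=∅
  B5: def={i} ue=∅
  B6: def={e,k} ue={k}

Live sets:
  B0: in=∅ out={r}
  B1: in={r} out={r}
  B2: in={r} out={k,r}
  B3: in={r} out={k,r}
  B4: in=∅ out=∅
  B5: in={k,r} out={k,r}
  B6: in={k,r} out={r}

Interference:
  e↔{r}
  i↔{k,r}
  k↔{i,r,u}
  r↔{e,i,k,u}
  u↔{k,r}

Chromatic number:
  {i,k,r} pairwise interfere (3-clique) ⇒ χ ≥ 3
  assign e→r1 i→r2 k→r1 r→r0 u→r2 — no edge inside a register ⇒ χ ≤ 3
  χ = 3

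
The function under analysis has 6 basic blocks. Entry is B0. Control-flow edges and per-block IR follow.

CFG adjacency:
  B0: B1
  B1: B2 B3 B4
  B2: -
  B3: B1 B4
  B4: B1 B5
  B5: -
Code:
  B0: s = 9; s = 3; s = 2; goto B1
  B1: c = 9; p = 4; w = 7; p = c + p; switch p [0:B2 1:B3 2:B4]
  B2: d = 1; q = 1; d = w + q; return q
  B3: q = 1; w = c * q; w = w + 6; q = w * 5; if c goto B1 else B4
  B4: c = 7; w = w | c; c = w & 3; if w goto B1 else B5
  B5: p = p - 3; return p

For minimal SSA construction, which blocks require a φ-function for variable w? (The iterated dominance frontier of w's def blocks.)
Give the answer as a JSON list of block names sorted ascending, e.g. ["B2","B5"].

Answer: ["B1", "B4"]

Derivation:
idom tree: B1←B0 B2←B1 B3←B1 B4←B1 B5←B4
Join-block Dom:
  B1: preds {B0,B3,B4}: {B0} ∩ {B0,B1,B3} ∩ {B0,B1,B4} = {B0}; idom=B0
  B4: preds {B1,B3}: {B0,B1} ∩ {B0,B1,B3} = {B0,B1}; idom=B1

DF derivation:
  B1←B0: walk · to B0
  B1←B3: walk B3→B1 to B0
  B1←B4: walk B4→B1 to B0
  B4←B1: walk · to B1
  B4←B3: walk B3 to B1
  DF(B0)=∅
  DF(B1)={B1}
  DF(B2)=∅
  DF(B3)={B1,B4}
  DF(B4)={B1}
  DF(B5)=∅

φ for w: defs {B1,B3,B4}
  DF⁺ = {B1,B4}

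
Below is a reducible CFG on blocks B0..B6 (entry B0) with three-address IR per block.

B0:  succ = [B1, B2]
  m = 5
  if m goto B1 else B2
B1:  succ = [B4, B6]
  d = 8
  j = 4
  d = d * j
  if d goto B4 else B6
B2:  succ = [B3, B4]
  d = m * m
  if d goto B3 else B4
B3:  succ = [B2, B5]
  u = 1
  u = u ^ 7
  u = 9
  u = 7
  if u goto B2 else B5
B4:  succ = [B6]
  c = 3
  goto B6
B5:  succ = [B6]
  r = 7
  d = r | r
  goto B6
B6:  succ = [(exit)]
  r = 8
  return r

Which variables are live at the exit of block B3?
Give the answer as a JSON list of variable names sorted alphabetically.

Block summaries:
  B0: {m} / ∅
  B1: {d,j} / ∅
  B2: {d} / {m}
  B3: {u} / ∅
  B4: {c} / ∅
  B5: {d,r} / ∅
  B6: {r} / ∅

Liveness:
  live B0: ∅→{m}
  live B1: ∅→∅
  live B2: {m}→{m}
  live B3: {m}→{m}
  live B4: ∅→∅
  live B5: ∅→∅
  live B6: ∅→∅

live-out(B3) = ["m"]

Answer: ["m"]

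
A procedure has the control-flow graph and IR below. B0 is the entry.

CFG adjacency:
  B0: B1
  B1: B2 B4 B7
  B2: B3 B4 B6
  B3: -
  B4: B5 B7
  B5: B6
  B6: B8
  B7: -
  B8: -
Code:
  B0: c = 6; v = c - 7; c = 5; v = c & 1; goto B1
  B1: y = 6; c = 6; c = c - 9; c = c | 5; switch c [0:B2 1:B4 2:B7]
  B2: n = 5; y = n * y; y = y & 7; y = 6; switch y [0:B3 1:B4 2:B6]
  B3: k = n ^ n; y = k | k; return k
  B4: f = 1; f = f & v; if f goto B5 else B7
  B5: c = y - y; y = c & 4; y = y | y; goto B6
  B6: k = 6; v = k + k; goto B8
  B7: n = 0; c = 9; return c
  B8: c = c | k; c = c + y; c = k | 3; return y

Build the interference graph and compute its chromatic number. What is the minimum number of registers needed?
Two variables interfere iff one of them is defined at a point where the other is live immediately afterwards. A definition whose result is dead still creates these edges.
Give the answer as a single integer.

def/use:
  B0: {c,v} / ∅
  B1: {c,y} / ∅
  B2: {n,y} / {y}
  B3: {k,y} / {n}
  B4: {f} / {v}
  B5: {c,y} / {y}
  B6: {k,v} / ∅
  B7: {c,n} / ∅
  B8: {c} / {c,k,y}

Backward fixpoint:
  B0: in=∅ out={v}
  B1: in={v} out={c,v,y}
  B2: in={c,v,y} out={c,n,v,y}
  B3: in={n} out=∅
  B4: in={v,y} out={y}
  B5: in={y} out={c,y}
  B6: in={c,y} out={c,k,y}
  B7: in=∅ out=∅
  B8: in={c,k,y} out=∅

Interference:
  c — {k,n,v,y}
  f — {v,y}
  k — {c,v,y}
  n — {c,v,y}
  v — {c,f,k,n,y}
  y — {c,f,k,n,v}

Registers:
  lower bound: {c,k,v,y} mutually conflict ⇒ χ ≥ 4
  assign c→R2 f→R2 k→R3 n→R3 v→R0 y→R1 — no edge inside a register ⇒ χ ≤ 4
  χ = 4

Answer: 4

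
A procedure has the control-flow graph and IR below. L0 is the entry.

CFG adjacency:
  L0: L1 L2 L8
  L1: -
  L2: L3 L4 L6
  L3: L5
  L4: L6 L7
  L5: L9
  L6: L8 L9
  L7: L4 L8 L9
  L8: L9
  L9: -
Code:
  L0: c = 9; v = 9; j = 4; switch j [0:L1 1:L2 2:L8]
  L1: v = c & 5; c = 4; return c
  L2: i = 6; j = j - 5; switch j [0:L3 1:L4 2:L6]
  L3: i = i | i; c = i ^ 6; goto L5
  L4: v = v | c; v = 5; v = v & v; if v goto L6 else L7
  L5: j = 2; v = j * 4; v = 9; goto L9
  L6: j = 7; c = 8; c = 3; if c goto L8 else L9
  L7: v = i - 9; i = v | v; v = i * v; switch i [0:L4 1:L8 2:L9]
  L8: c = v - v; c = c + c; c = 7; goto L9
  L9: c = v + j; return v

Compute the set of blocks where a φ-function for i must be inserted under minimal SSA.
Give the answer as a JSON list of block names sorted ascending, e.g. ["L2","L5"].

idom tree: L1←L0 L2←L0 L3←L2 L4←L2 L5←L3 L6←L2 L7←L4 L8←L0 L9←L0
Dom at joins:
  L4: preds {L2,L7}: {L0,L2} ∩ {L0,L2,L4,L7} = {L0,L2}; idom=L2
  L6: preds {L2,L4}: {L0,L2} ∩ {L0,L2,L4} = {L0,L2}; idom=L2
  L8: preds {L0,L6,L7}: {L0} ∩ {L0,L2,L6} ∩ {L0,L2,L4,L7} = {L0}; idom=L0
  L9: preds {L5,L6,L7,L8}: {L0,L2,L3,L5} ∩ {L0,L2,L6} ∩ {L0,L2,L4,L7} ∩ {L0,L8} = {L0}; idom=L0

Frontier:
  join L4 pred L2: · stop@L2
  join L4 pred L7: L7→L4 stop@L2
  join L6 pred L2: · stop@L2
  join L6 pred L4: L4 stop@L2
  join L8 pred L0: · stop@L0
  join L8 pred L6: L6→L2 stop@L0
  join L8 pred L7: L7→L4→L2 stop@L0
  join L9 pred L5: L5→L3→L2 stop@L0
  join L9 pred L6: L6→L2 stop@L0
  join L9 pred L7: L7→L4→L2 stop@L0
  join L9 pred L8: L8 stop@L0
  L0 → ∅
  L1 → ∅
  L2 → {L8,L9}
  L3 → {L9}
  L4 → {L4,L6,L8,L9}
  L5 → {L9}
  L6 → {L8,L9}
  L7 → {L4,L8,L9}
  L8 → {L9}
  L9 → ∅

φ for i: defs {L2,L3,L7}
  DF⁺ = {L4,L6,L8,L9}

Answer: ["L4", "L6", "L8", "L9"]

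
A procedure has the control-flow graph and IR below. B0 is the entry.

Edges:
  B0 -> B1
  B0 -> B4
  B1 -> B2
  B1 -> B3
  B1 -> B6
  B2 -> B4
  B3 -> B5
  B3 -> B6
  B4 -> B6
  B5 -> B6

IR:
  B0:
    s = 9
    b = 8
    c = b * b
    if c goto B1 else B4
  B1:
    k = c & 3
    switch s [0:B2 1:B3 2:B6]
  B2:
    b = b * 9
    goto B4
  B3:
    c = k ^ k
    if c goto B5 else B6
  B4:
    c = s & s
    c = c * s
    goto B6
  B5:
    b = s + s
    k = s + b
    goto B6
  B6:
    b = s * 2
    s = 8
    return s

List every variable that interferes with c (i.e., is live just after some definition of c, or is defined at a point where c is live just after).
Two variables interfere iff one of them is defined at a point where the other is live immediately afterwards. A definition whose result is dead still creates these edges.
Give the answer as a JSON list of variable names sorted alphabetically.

Answer: ["b", "s"]

Derivation:
Per-block:
  B0: {b,c,s} / ∅
  B1: {k} / {c,s}
  B2: {b} / {b}
  B3: {c} / {k}
  B4: {c} / {s}
  B5: {b,k} / {s}
  B6: {b,s} / {s}

Live sets:
  B0: in=∅ out={b,c,s}
  B1: in={b,c,s} out={b,k,s}
  B2: in={b,s} out={s}
  B3: in={k,s} out={s}
  B4: in={s} out={s}
  B5: in={s} out={s}
  B6: in={s} out=∅

Interfere edges:
  b — {c,k,s}
  c — {b,s}
  k — {b,s}
  s — {b,c,k}

N(c) = ["b", "s"]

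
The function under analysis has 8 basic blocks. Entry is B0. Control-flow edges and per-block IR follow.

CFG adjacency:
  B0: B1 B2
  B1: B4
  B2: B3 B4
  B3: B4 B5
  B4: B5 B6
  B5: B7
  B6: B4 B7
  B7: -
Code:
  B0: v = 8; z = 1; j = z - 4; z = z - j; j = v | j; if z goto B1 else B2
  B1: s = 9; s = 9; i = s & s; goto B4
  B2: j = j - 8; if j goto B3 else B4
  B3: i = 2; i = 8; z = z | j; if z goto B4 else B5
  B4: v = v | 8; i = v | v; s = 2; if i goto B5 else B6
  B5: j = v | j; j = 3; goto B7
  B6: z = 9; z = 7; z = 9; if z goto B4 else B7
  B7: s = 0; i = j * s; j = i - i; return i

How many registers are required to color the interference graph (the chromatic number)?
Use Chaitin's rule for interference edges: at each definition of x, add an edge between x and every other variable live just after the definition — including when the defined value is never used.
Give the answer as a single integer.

Answer: 4

Derivation:
def/use:
  B0: {j,v,z} / ∅
  B1: {i,s} / ∅
  B2: {j} / {j}
  B3: {i,z} / {j,z}
  B4: {i,s,v} / {v}
  B5: {j} / {j,v}
  B6: {z} / ∅
  B7: {i,j,s} / {j}

Backward fixpoint:
  live B0: ∅→{j,v,z}
  live B1: {j,v}→{j,v}
  live B2: {j,v,z}→{j,v,z}
  live B3: {j,v,z}→{j,v}
  live B4: {j,v}→{j,v}
  live B5: {j,v}→{j}
  live B6: {j,v}→{j,v}
  live B7: {j}→∅

Conflict graph:
  i↔{j,s,v,z}
  j↔{i,s,v,z}
  s↔{i,j,v}
  v↔{i,j,s,z}
  z↔{i,j,v}

Colouring:
  lower bound: {i,j,s,v} mutually conflict ⇒ χ ≥ 4
  4-colouring: c0={i}  c1={j}  c2={v}  c3={s,z}
  χ = 4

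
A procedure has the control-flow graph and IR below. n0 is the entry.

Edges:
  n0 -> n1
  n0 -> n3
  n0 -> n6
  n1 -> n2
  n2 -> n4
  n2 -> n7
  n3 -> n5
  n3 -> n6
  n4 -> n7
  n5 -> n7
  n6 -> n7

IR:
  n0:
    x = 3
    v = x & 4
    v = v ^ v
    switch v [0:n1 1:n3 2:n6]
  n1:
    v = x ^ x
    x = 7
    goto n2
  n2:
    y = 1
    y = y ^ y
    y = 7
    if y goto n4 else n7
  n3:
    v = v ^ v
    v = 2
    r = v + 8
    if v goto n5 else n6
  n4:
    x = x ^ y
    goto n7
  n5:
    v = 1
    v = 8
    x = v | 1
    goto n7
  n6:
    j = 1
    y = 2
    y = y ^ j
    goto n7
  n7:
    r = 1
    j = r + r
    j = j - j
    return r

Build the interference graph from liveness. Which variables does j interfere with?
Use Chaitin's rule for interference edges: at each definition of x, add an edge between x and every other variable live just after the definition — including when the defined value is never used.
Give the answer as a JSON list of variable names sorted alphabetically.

def/use:
  n0 def {v,x} use ∅
  n1 def {v,x} use {x}
  n2 def {y} use ∅
  n3 def {r,v} use {v}
  n4 def {x} use {x,y}
  n5 def {v,x} use ∅
  n6 def {j,y} use ∅
  n7 def {j,r} use ∅

Backward fixpoint:
  n0 li=∅ lo={v,x}
  n1 li={x} lo={x}
  n2 li={x} lo={x,y}
  n3 li={v} lo=∅
  n4 li={x,y} lo=∅
  n5 li=∅ lo=∅
  n6 li=∅ lo=∅
  n7 li=∅ lo=∅

Conflict graph:
  j: {r,y}
  r: {j,v}
  v: {r,x}
  x: {v,y}
  y: {j,x}

N(j) = ["r", "y"]

Answer: ["r", "y"]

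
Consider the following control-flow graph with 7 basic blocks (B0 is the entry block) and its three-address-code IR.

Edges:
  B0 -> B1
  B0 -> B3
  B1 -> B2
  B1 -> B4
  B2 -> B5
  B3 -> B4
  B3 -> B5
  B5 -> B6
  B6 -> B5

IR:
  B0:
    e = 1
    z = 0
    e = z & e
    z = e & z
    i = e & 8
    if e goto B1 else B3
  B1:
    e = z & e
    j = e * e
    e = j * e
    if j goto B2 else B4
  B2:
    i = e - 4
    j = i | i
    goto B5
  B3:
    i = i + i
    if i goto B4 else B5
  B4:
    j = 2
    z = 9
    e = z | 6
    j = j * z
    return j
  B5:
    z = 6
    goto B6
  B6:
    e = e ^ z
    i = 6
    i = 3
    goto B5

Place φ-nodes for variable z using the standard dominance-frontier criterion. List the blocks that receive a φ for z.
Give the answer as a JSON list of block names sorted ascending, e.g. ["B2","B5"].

Answer: ["B5"]

Working:
idom tree: B1←B0 B2←B1 B3←B0 B4←B0 B5←B0 B6←B5
Dom at joins:
  B4: preds {B1,B3}: {B0,B1} ∩ {B0,B3} = {B0}; idom=B0
  B5: preds {B2,B3,B6}: {B0,B1,B2} ∩ {B0,B3} ∩ {B0,B5,B6} = {B0}; idom=B0

DF walk-up:
  join B4 pred B1: B1 stop@B0
  join B4 pred B3: B3 stop@B0
  join B5 pred B2: B2→B1 stop@B0
  join B5 pred B3: B3 stop@B0
  join B5 pred B6: B6→B5 stop@B0
  DF(B0)=∅
  DF(B1)={B4,B5}
  DF(B2)={B5}
  DF(B3)={B4,B5}
  DF(B4)=∅
  DF(B5)={B5}
  DF(B6)={B5}

φ for z: defs {B0,B4,B5}
  DF⁺ = {B5}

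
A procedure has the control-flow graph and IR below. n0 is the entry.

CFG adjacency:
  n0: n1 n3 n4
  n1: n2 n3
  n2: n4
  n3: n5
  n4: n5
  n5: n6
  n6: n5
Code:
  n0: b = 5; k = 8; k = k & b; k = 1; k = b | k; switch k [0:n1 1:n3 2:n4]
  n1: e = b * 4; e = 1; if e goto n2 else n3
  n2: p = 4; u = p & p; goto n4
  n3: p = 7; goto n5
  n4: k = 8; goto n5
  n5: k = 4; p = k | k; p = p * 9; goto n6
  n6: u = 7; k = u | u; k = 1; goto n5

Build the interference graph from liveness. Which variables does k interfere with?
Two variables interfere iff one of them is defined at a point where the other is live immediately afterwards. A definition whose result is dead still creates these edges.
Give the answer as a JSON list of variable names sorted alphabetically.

Answer: ["b"]

Analysis:
Block summaries:
  n0 def {b,k} use ∅
  n1 def {e} use {b}
  n2 def {p,u} use ∅
  n3 def {p} use ∅
  n4 def {k} use ∅
  n5 def {k,p} use ∅
  n6 def {k,u} use ∅

Backward fixpoint:
  n0: in=∅ out={b}
  n1: in={b} out=∅
  n2: in=∅ out=∅
  n3: in=∅ out=∅
  n4: in=∅ out=∅
  n5: in=∅ out=∅
  n6: in=∅ out=∅

Interfere edges:
  b — {k}
  e — ∅
  k — {b}
  p — ∅
  u — ∅

N(k) = ["b"]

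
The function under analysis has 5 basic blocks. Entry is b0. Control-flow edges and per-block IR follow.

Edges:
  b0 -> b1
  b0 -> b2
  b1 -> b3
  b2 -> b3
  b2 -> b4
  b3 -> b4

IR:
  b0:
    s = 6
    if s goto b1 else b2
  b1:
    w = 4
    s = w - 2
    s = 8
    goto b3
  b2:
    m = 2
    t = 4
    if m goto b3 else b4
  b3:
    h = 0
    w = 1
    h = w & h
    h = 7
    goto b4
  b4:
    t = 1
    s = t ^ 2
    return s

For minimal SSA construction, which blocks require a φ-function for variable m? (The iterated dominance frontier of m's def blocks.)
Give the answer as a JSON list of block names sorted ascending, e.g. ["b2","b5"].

idom tree: b1←b0 b2←b0 b3←b0 b4←b0
Dom at joins:
  b3: preds {b1,b2}: {b0,b1} ∩ {b0,b2} = {b0}; idom=b0
  b4: preds {b2,b3}: {b0,b2} ∩ {b0,b3} = {b0}; idom=b0

Frontier:
  b3←b1: walk b1 to b0
  b3←b2: walk b2 to b0
  b4←b2: walk b2 to b0
  b4←b3: walk b3 to b0
  DF(b0)=∅
  DF(b1)={b3}
  DF(b2)={b3,b4}
  DF(b3)={b4}
  DF(b4)=∅

φ for m: defs {b2}
  DF⁺ = {b3,b4}

Answer: ["b3", "b4"]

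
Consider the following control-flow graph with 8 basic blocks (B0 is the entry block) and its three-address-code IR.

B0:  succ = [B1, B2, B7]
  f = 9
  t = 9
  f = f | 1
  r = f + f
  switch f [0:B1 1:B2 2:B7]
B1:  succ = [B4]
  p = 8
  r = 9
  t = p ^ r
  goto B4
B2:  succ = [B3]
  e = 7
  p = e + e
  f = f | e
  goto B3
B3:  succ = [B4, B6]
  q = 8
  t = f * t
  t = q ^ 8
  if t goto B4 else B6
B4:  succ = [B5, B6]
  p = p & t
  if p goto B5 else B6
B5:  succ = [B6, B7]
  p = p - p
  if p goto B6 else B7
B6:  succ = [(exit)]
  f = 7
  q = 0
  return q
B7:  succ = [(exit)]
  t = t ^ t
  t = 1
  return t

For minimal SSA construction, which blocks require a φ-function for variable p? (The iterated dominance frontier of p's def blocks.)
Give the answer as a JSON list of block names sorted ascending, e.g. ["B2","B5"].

Answer: ["B4", "B6", "B7"]

Derivation:
idom tree: B1←B0 B2←B0 B3←B2 B4←B0 B5←B4 B6←B0 B7←B0
Dom at joins:
  B4: preds {B1,B3}: {B0,B1} ∩ {B0,B2,B3} = {B0}; idom=B0
  B6: preds {B3,B4,B5}: {B0,B2,B3} ∩ {B0,B4} ∩ {B0,B4,B5} = {B0}; idom=B0
  B7: preds {B0,B5}: {B0} ∩ {B0,B4,B5} = {B0}; idom=B0

DF walk-up:
  B4←B1: walk B1 to B0
  B4←B3: walk B3→B2 to B0
  B6←B3: walk B3→B2 to B0
  B6←B4: walk B4 to B0
  B6←B5: walk B5→B4 to B0
  B7←B0: walk · to B0
  B7←B5: walk B5→B4 to B0
  DF(B0)=∅
  DF(B1)={B4}
  DF(B2)={B4,B6}
  DF(B3)={B4,B6}
  DF(B4)={B6,B7}
  DF(B5)={B6,B7}
  DF(B6)=∅
  DF(B7)=∅

φ for p: defs {B1,B2,B4,B5}
  DF⁺ = {B4,B6,B7}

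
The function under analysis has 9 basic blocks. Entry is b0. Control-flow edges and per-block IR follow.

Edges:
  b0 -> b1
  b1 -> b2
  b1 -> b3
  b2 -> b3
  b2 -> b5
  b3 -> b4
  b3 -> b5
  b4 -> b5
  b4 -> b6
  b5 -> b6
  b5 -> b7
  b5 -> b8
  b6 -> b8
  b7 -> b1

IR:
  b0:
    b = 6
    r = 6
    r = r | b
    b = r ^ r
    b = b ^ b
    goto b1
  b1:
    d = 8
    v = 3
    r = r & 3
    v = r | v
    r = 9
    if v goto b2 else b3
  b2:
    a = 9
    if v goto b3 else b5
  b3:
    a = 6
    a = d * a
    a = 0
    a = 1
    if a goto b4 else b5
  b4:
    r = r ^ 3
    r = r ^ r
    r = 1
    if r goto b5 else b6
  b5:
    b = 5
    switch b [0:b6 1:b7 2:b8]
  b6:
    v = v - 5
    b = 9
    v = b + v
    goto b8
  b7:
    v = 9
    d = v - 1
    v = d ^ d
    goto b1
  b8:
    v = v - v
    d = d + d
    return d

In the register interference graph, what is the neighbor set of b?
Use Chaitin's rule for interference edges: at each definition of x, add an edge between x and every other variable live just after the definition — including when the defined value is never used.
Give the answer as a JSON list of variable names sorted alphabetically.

Answer: ["d", "r", "v"]

Working:
Per-block:
  b0: def={b,r} ue=∅
  b1: def={d,r,v} ue={r}
  b2: def={a} ue={v}
  b3: def={a} ue={d}
  b4: def={r} ue={r}
  b5: def={b} ue=∅
  b6: def={b,v} ue={v}
  b7: def={d,v} ue=∅
  b8: def={d,v} ue={d,v}

Backward fixpoint:
  live b0: ∅→{r}
  live b1: {r}→{d,r,v}
  live b2: {d,r,v}→{d,r,v}
  live b3: {d,r,v}→{d,r,v}
  live b4: {d,r,v}→{d,r,v}
  live b5: {d,r,v}→{d,r,v}
  live b6: {d,v}→{d,v}
  live b7: {r}→{r}
  live b8: {d,v}→∅

Interfere edges:
  a — {d,r,v}
  b — {d,r,v}
  d — {a,b,r,v}
  r — {a,b,d,v}
  v — {a,b,d,r}

N(b) = ["d", "r", "v"]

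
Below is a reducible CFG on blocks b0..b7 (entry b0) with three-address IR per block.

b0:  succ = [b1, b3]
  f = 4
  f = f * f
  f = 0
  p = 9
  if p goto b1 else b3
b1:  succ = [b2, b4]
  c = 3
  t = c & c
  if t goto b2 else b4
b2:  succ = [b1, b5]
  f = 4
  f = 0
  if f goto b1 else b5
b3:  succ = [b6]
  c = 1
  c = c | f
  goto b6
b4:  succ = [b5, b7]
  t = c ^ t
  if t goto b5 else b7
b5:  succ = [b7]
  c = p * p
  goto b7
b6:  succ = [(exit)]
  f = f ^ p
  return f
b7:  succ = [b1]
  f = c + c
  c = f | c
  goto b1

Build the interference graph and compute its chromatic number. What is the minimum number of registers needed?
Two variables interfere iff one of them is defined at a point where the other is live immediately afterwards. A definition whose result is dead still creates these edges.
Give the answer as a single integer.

Answer: 3

Working:
Per-block:
  b0: def={f,p} ue=∅
  b1: def={c,t} ue=∅
  b2: def={f} ue=∅
  b3: def={c} ue={f}
  b4: def={t} ue={c,t}
  b5: def={c} ue={p}
  b6: def={f} ue={f,p}
  b7: def={c,f} ue={c}

Backward fixpoint:
  b0: in=∅ out={f,p}
  b1: in={p} out={c,p,t}
  b2: in={p} out={p}
  b3: in={f,p} out={f,p}
  b4: in={c,p,t} out={c,p}
  b5: in={p} out={c,p}
  b6: in={f,p} out=∅
  b7: in={c,p} out={p}

Interference:
  c↔{f,p,t}
  f↔{c,p}
  p↔{c,f,t}
  t↔{c,p}

Chromatic number:
  {c,f,p} pairwise interfere (3-clique) ⇒ χ ≥ 3
  3-colouring: c0={c}  c1={p}  c2={f,t}
  χ = 3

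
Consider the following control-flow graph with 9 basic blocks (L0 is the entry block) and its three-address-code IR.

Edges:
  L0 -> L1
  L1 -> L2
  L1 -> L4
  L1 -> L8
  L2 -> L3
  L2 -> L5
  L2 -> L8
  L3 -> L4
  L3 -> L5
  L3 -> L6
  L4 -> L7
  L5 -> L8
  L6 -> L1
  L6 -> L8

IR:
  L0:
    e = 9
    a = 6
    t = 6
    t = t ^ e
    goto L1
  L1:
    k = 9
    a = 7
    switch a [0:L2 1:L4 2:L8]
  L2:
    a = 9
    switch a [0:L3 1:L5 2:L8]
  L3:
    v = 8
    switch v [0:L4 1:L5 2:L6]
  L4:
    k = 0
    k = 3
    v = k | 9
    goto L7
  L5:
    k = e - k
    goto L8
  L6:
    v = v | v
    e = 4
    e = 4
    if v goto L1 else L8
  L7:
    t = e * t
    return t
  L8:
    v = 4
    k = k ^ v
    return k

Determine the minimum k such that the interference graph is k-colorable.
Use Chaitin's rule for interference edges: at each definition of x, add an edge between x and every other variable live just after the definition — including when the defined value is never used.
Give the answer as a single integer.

Answer: 4

Working:
def/use:
  L0 def {a,e,t} use ∅
  L1 def {a,k} use ∅
  L2 def {a} use ∅
  L3 def {v} use ∅
  L4 def {k,v} use ∅
  L5 def {k} use {e,k}
  L6 def {e,v} use {v}
  L7 def {t} use {e,t}
  L8 def {k,v} use {k}

Liveness:
  L0 li=∅ lo={e,t}
  L1 li={e,t} lo={e,k,t}
  L2 li={e,k,t} lo={e,k,t}
  L3 li={e,k,t} lo={e,k,t,v}
  L4 li={e,t} lo={e,t}
  L5 li={e,k} lo={k}
  L6 li={k,t,v} lo={e,k,t}
  L7 li={e,t} lo=∅
  L8 li={k} lo=∅

Conflict graph:
  a: {e,k,t}
  e: {a,k,t,v}
  k: {a,e,t,v}
  t: {a,e,k,v}
  v: {e,k,t}

Colouring:
  {a,e,k,t} pairwise interfere (4-clique) ⇒ χ ≥ 4
  assign a→c3 e→c0 k→c1 t→c2 v→c3 — no edge inside a register ⇒ χ ≤ 4
  χ = 4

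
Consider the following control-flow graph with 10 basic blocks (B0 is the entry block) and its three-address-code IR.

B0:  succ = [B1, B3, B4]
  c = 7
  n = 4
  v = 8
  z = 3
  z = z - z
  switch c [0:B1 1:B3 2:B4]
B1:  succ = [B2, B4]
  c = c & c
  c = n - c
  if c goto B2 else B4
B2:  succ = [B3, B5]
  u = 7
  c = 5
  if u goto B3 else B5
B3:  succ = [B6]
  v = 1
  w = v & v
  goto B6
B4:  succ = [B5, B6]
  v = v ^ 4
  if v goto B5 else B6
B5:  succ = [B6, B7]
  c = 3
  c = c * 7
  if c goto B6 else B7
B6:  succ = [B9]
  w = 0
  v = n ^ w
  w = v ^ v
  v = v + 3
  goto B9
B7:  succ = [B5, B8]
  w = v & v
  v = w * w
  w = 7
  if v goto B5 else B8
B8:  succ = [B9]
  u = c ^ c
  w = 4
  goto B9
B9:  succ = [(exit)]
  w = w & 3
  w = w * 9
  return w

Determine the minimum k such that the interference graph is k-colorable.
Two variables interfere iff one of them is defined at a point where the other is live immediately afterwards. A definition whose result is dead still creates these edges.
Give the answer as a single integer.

Block summaries:
  B0: def={c,n,v,z} ue=∅
  B1: def={c} ue={c,n}
  B2: def={c,u} ue=∅
  B3: def={v,w} ue=∅
  B4: def={v} ue={v}
  B5: def={c} ue=∅
  B6: def={v,w} ue={n}
  B7: def={v,w} ue={v}
  B8: def={u,w} ue={c}
  B9: def={w} ue={w}

Backward fixpoint:
  B0: in=∅ out={c,n,v}
  B1: in={c,n,v} out={n,v}
  B2: in={n,v} out={n,v}
  B3: in={n} out={n}
  B4: in={n,v} out={n,v}
  B5: in={n,v} out={c,n,v}
  B6: in={n} out={w}
  B7: in={c,n,v} out={c,n,v}
  B8: in={c} out={w}
  B9: in={w} out=∅

Interference:
  c: {n,u,v,w,z}
  n: {c,u,v,w,z}
  u: {c,n,v}
  v: {c,n,u,w,z}
  w: {c,n,v}
  z: {c,n,v}

Registers:
  lower bound: {c,n,u,v} mutually conflict ⇒ χ ≥ 4
  4-colouring: r0={c}  r1={n}  r2={v}  r3={u,w,z}
  χ = 4

Answer: 4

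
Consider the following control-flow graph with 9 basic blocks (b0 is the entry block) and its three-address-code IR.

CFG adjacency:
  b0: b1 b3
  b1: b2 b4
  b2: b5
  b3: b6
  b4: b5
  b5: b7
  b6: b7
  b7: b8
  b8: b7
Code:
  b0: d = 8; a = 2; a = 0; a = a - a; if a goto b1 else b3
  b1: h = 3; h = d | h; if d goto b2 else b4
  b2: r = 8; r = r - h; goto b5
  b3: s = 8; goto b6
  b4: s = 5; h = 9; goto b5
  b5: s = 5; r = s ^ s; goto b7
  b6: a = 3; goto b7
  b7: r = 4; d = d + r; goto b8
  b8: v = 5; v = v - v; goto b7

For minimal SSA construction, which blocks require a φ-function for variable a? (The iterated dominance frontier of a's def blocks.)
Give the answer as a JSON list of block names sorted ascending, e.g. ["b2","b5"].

idom tree: b1←b0 b2←b1 b3←b0 b4←b1 b5←b1 b6←b3 b7←b0 b8←b7
Dom∩ at merges:
  b5: preds {b2,b4}: {b0,b1,b2} ∩ {b0,b1,b4} = {b0,b1}; idom=b1
  b7: preds {b5,b6,b8}: {b0,b1,b5} ∩ {b0,b3,b6} ∩ {b0,b7,b8} = {b0}; idom=b0

DF derivation:
  b5←b2: walk b2 to b1
  b5←b4: walk b4 to b1
  b7←b5: walk b5→b1 to b0
  b7←b6: walk b6→b3 to b0
  b7←b8: walk b8→b7 to b0
  DF(b0)=∅
  DF(b1)={b7}
  DF(b2)={b5}
  DF(b3)={b7}
  DF(b4)={b5}
  DF(b5)={b7}
  DF(b6)={b7}
  DF(b7)={b7}
  DF(b8)={b7}

φ for a: defs {b0,b6}
  DF⁺ = {b7}

Answer: ["b7"]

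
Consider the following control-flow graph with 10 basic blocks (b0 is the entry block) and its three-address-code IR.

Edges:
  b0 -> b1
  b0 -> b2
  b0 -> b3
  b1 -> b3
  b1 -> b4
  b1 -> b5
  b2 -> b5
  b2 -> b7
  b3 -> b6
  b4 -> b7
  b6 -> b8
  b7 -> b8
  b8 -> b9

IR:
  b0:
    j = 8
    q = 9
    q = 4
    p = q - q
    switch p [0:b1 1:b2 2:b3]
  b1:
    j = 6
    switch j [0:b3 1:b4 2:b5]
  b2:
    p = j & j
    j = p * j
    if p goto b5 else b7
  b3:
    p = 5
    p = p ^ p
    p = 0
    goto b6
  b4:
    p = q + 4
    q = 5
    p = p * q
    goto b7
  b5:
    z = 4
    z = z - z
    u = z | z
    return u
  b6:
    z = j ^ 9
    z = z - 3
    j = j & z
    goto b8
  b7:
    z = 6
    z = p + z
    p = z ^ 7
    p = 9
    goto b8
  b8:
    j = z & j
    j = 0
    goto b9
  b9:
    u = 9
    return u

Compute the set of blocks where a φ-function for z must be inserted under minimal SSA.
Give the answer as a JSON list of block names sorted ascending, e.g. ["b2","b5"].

idom tree: b1←b0 b2←b0 b3←b0 b4←b1 b5←b0 b6←b3 b7←b0 b8←b0 b9←b8
Dom at joins:
  b3: preds {b0,b1}: {b0} ∩ {b0,b1} = {b0}; idom=b0
  b5: preds {b1,b2}: {b0,b1} ∩ {b0,b2} = {b0}; idom=b0
  b7: preds {b2,b4}: {b0,b2} ∩ {b0,b1,b4} = {b0}; idom=b0
  b8: preds {b6,b7}: {b0,b3,b6} ∩ {b0,b7} = {b0}; idom=b0

DF derivation:
  b3←b0: walk · to b0
  b3←b1: walk b1 to b0
  b5←b1: walk b1 to b0
  b5←b2: walk b2 to b0
  b7←b2: walk b2 to b0
  b7←b4: walk b4→b1 to b0
  b8←b6: walk b6→b3 to b0
  b8←b7: walk b7 to b0
  b0: DF=∅
  b1: DF={b3,b5,b7}
  b2: DF={b5,b7}
  b3: DF={b8}
  b4: DF={b7}
  b5: DF=∅
  b6: DF={b8}
  b7: DF={b8}
  b8: DF=∅
  b9: DF=∅

φ for z: defs {b5,b6,b7}
  DF⁺ = {b8}

Answer: ["b8"]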